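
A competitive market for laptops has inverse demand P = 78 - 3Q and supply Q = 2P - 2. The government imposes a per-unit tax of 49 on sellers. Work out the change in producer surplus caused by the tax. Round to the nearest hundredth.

-105.00

Rewriting supply in inverse form: P = 1 + 0.5Q.
Pre-tax equilibrium: 78 - 3Q = 1 + 0.5Q gives Q* = 22, P* = 12.
With the tax, sellers need 49 more per unit: 78 - 3Q = 1 + 0.5Q + 49, so Q_t = 8. Buyers pay P_b = 54; sellers receive P_s = P_b - 49 = 5.
PS falls from (1/2)(22)(11) = 121 to (1/2)(8)(4) = 16, a change of -105.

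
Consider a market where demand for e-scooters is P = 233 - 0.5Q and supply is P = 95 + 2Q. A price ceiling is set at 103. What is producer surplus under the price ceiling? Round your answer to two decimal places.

16.00

Without the control, 233 - 0.5Q = 95 + 2Q so Q* = 55.2 and P* = 205.4.
At the ceiling price 103, quantity supplied is (103 - 95)/2 = 4; supply is the short side, so Q = 4 trades at P = 103.
PS is the triangle above supply below 103: (1/2)(4)(103 - 95) = 16.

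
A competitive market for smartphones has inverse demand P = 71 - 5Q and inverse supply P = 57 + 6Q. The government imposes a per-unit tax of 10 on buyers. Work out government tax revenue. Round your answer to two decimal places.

3.64

Pre-tax equilibrium: 71 - 5Q = 57 + 6Q gives Q* = 1.2727, P* = 64.6364.
A tax on buyers shifts demand down by 10: (71 - 10) - 5Q = 57 + 6Q, so Q_t = 0.3636. Buyers pay P_b = 69.1818; sellers receive P_s = P_b - 10 = 59.1818.
Revenue is the tax times quantity traded: 10 x 0.3636 = 3.6364.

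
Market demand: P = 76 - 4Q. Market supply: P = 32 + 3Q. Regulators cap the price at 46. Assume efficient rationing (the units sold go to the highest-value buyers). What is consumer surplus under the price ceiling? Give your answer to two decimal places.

Without the control, 76 - 4Q = 32 + 3Q so Q* = 6.2857 and P* = 50.8571.
At P = 46, sellers supply (46 - 32)/3 = 4.6667 while buyers want more, so the quantity traded is 4.6667 at price 46.
The demand price at Q = 4.6667 is 57.3333. CS is the trapezoid between demand and 46 over [0, 4.6667]: (1/2)[(76 - 46) + (57.3333 - 46)](4.6667) = 96.4444.

96.44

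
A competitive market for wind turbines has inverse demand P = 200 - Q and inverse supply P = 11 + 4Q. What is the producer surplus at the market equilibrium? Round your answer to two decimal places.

2857.68

Setting demand equal to supply, 189 = 5Q, so Q* = 37.8 and P* = 162.2.
Producer surplus is the triangle above supply below P*: (1/2)(37.8)(162.2 - 11) = (1/2)(37.8)(151.2) = 2857.68.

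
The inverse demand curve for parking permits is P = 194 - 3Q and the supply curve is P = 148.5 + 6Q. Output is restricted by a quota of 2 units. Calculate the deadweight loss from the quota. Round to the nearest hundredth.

42.01

Without the quota, 194 - 3Q = 148.5 + 6Q gives Q* = 5.0556.
At Q = 2 the demand price is 194 - 3(2) = 188 and the supply price is 148.5 + 6(2) = 160.5.
Deadweight loss is the triangle between the curves from 2 to 5.0556: (1/2)(188 - 160.5)(5.0556 - 2) = 42.0139.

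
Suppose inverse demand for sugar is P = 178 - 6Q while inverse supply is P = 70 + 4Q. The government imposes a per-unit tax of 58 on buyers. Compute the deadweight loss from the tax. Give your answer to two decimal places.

168.20

Without the tax, 178 - 6Q = 70 + 4Q so Q* = 10.8 and P* = 113.2.
A tax on buyers shifts demand down by 58: (178 - 58) - 6Q = 70 + 4Q, so Q_t = 5. Buyers pay P_b = 148; sellers receive P_s = P_b - 58 = 90.
Deadweight loss is the triangle between the curves from Q_t to Q*: (1/2)(10.8 - 5)(58) = 168.2.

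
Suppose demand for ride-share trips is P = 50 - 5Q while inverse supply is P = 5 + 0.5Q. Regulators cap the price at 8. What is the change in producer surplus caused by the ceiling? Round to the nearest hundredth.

Free-market equilibrium: 50 - 5Q = 5 + 0.5Q gives Q* = 8.1818, P* = 9.0909.
At the ceiling price 8, quantity supplied is (8 - 5)/0.5 = 6; supply is the short side, so Q = 6 trades at P = 8.
PS goes from (1/2)(8.1818)(4.0909) = 16.7355 to 9 (computed as (8 - 5)(6) - (1/2)(0.5)(6)^2), a change of -7.7355.

-7.74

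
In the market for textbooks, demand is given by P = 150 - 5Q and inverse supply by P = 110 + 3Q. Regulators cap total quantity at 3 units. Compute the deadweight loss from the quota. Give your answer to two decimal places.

Unrestricted equilibrium: Q* = (150 - 110)/(5 + 3) = 5.
At Q = 3 the demand price is 150 - 5(3) = 135 and the supply price is 110 + 3(3) = 119.
DWL = (1/2)(gap between curves at 3) x (Q* - 3) = (1/2)(16)(2) = 16.

16.00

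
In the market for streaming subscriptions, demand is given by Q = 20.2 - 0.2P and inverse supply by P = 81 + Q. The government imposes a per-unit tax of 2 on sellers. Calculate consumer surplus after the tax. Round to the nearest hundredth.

Rewriting demand in inverse form: P = 101 - 5Q.
Pre-tax equilibrium: 101 - 5Q = 81 + Q gives Q* = 3.3333, P* = 84.3333.
A tax on sellers shifts supply up by 2: 101 - 5Q = 81 + Q + 2, so Q_t = 3. Buyers pay P_b = 86; sellers receive P_s = P_b - 2 = 84.
Consumer surplus is the triangle under demand above P_b: (1/2)(3)(101 - 86) = 22.5.

22.50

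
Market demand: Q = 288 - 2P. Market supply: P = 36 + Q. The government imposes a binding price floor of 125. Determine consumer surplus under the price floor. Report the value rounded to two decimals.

361.00

Rewriting demand in inverse form: P = 144 - 0.5Q.
Without the control, 144 - 0.5Q = 36 + Q so Q* = 72 and P* = 108.
At the floor price 125, quantity demanded is (144 - 125)/0.5 = 38; demand is the short side, so Q = 38 trades at P = 125.
CS is the triangle under demand above 125: (1/2)(38)(144 - 125) = 361.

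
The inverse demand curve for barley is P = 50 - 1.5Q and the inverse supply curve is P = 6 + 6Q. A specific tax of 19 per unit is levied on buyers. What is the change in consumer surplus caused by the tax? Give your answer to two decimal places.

-17.48

Without the tax, 50 - 1.5Q = 6 + 6Q so Q* = 5.8667 and P* = 41.2.
With the tax, buyers' net willingness to pay falls by 19: (50 - 19) - 1.5Q = 6 + 6Q, so Q_t = 3.3333. Buyers pay P_b = 45; sellers receive P_s = P_b - 19 = 26.
Consumers lose the trapezoid between P* and P_b out to Q_t plus the triangle from Q_t to Q*: change in CS = 8.3333 - 25.8133 = -17.48.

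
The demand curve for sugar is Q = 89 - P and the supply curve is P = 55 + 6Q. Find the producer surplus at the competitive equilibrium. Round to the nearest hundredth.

Rewriting demand in inverse form: P = 89 - Q.
Equilibrium: 89 - Q = 55 + 6Q, so Q* = 4.8571 and P* = 84.1429.
The supply curve's price intercept is 55, so PS = (1/2)(Q*)(P* - 55) = (1/2)(4.8571)(29.1429) = 70.7755.

70.78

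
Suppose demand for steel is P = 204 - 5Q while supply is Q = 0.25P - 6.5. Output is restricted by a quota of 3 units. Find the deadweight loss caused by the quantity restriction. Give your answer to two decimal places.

Rewriting supply in inverse form: P = 26 + 4Q.
Unrestricted equilibrium: Q* = (204 - 26)/(5 + 4) = 19.7778.
At Q = 3 the demand price is 204 - 5(3) = 189 and the supply price is 26 + 4(3) = 38.
Deadweight loss is the triangle between the curves from 3 to 19.7778: (1/2)(189 - 38)(19.7778 - 3) = 1266.7222.

1266.72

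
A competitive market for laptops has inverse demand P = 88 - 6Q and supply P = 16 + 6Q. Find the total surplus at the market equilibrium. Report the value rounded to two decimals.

216.00

Equilibrium: 88 - 6Q = 16 + 6Q, so Q* = 6 and P* = 52.
CS = (1/2)(6)(36) = 108 and PS = (1/2)(6)(36) = 108, so total surplus = 216.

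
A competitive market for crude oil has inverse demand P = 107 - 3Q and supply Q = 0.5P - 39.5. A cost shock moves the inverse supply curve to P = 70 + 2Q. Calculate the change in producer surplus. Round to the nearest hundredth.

Rewriting supply in inverse form: P = 79 + 2Q.
Initial equilibrium: Q_0 = 5.6, P_0 = 90.2; CS_0 = (1/2)(5.6)(16.8) = 47.04, PS_0 = (1/2)(5.6)(11.2) = 31.36.
New equilibrium: 107 - 3Q = 70 + 2Q gives Q_1 = 7.4, P_1 = 84.8; CS_1 = 82.14, PS_1 = 54.76.
Change in producer surplus = 54.76 - 31.36 = 23.4.

23.40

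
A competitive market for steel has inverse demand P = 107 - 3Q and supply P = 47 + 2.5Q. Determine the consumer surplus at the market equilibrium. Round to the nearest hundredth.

178.51

Set 107 - 3Q = 47 + 2.5Q, which gives 60 = 5.5Q, so Q* = 10.9091 and P* = 107 - 3(10.9091) = 74.2727.
CS is the area between the demand curve and P* from 0 to Q*: (1/2)(10.9091)(32.7273) = 178.5124.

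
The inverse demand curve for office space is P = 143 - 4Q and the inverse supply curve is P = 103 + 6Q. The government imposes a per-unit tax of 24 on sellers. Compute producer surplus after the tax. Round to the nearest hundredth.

Pre-tax equilibrium: 143 - 4Q = 103 + 6Q gives Q* = 4, P* = 127.
A tax on sellers shifts supply up by 24: 143 - 4Q = 103 + 6Q + 24, so Q_t = 1.6. Buyers pay P_b = 136.6; sellers receive P_s = P_b - 24 = 112.6.
PS = (1/2)(Q_t)(P_s - 103) = (1/2)(1.6)(9.6) = 7.68.

7.68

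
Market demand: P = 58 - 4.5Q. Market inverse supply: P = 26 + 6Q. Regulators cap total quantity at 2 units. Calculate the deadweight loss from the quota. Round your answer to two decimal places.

5.76

Unrestricted equilibrium: Q* = (58 - 26)/(4.5 + 6) = 3.0476.
At Q = 2 the demand price is 58 - 4.5(2) = 49 and the supply price is 26 + 6(2) = 38.
DWL = (1/2)(gap between curves at 2) x (Q* - 2) = (1/2)(11)(1.0476) = 5.7619.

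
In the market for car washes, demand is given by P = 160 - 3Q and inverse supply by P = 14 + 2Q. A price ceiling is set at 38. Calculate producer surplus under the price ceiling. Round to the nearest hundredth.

Free-market equilibrium: 160 - 3Q = 14 + 2Q gives Q* = 29.2, P* = 72.4.
At P = 38, sellers supply (38 - 14)/2 = 12 while buyers want more, so the quantity traded is 12 at price 38.
PS is the triangle above supply below 38: (1/2)(12)(38 - 14) = 144.

144.00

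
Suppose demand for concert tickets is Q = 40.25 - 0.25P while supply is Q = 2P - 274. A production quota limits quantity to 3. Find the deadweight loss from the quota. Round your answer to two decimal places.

12.25

Rewriting demand in inverse form: P = 161 - 4Q.
Rewriting supply in inverse form: P = 137 + 0.5Q.
Unrestricted equilibrium: Q* = (161 - 137)/(4 + 0.5) = 5.3333.
At Q = 3 the demand price is 161 - 4(3) = 149 and the supply price is 137 + 0.5(3) = 138.5.
DWL = (1/2)(gap between curves at 3) x (Q* - 3) = (1/2)(10.5)(2.3333) = 12.25.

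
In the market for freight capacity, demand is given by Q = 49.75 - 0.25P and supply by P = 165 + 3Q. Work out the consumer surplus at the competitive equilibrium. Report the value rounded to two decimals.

Rewriting demand in inverse form: P = 199 - 4Q.
Setting demand equal to supply, 34 = 7Q, so Q* = 4.8571 and P* = 179.5714.
CS is the area between the demand curve and P* from 0 to Q*: (1/2)(4.8571)(19.4286) = 47.1837.

47.18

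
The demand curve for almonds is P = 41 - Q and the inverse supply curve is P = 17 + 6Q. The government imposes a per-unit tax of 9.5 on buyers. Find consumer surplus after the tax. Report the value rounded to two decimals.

2.15

Without the tax, 41 - Q = 17 + 6Q so Q* = 3.4286 and P* = 37.5714.
A tax on buyers shifts demand down by 9.5: (41 - 9.5) - Q = 17 + 6Q, so Q_t = 2.0714. Buyers pay P_b = 38.9286; sellers receive P_s = P_b - 9.5 = 29.4286.
CS = (1/2)(Q_t)(41 - P_b) = (1/2)(2.0714)(2.0714) = 2.1454.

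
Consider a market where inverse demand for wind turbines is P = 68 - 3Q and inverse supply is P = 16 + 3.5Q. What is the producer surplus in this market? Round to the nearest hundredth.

112.00

Equilibrium: 68 - 3Q = 16 + 3.5Q, so Q* = 8 and P* = 44.
PS is the area between P* and the supply curve from 0 to Q*: (1/2)(8)(28) = 112.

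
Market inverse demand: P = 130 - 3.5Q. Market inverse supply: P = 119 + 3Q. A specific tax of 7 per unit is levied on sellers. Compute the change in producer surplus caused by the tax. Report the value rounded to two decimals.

Pre-tax equilibrium: 130 - 3.5Q = 119 + 3Q gives Q* = 1.6923, P* = 124.0769.
With the tax, sellers need 7 more per unit: 130 - 3.5Q = 119 + 3Q + 7, so Q_t = 0.6154. Buyers pay P_b = 127.8462; sellers receive P_s = P_b - 7 = 120.8462.
PS falls from (1/2)(1.6923)(5.0769) = 4.2959 to (1/2)(0.6154)(1.8462) = 0.568, a change of -3.7278.

-3.73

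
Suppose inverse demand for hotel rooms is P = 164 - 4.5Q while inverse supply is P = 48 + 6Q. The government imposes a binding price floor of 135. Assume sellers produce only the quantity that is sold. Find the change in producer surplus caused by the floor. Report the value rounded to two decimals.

Without the control, 164 - 4.5Q = 48 + 6Q so Q* = 11.0476 and P* = 114.2857.
At the floor price 135, quantity demanded is (164 - 135)/4.5 = 6.4444; demand is the short side, so Q = 6.4444 trades at P = 135.
PS goes from (1/2)(11.0476)(66.2857) = 366.1497 to 436.0741 (computed as (135 - 48)(6.4444) - (1/2)(6)(6.4444)^2), a change of 69.9244.

69.92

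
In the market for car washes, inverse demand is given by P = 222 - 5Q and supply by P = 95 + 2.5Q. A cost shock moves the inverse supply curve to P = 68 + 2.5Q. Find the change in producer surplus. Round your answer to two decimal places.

168.60

Initial equilibrium: Q_0 = 16.9333, P_0 = 137.3333; CS_0 = (1/2)(16.9333)(84.6667) = 716.8444, PS_0 = (1/2)(16.9333)(42.3333) = 358.4222.
New equilibrium: 222 - 5Q = 68 + 2.5Q gives Q_1 = 20.5333, P_1 = 119.3333; CS_1 = 1054.0444, PS_1 = 527.0222.
Change in producer surplus = 527.0222 - 358.4222 = 168.6.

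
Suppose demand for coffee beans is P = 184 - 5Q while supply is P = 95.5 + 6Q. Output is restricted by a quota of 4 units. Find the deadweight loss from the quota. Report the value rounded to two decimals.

90.01

Unrestricted equilibrium: Q* = (184 - 95.5)/(5 + 6) = 8.0455.
At Q = 4 the demand price is 184 - 5(4) = 164 and the supply price is 95.5 + 6(4) = 119.5.
Deadweight loss is the triangle between the curves from 4 to 8.0455: (1/2)(164 - 119.5)(8.0455 - 4) = 90.0114.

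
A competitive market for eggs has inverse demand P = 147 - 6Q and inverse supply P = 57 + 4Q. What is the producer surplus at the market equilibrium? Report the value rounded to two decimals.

162.00

Equilibrium: 147 - 6Q = 57 + 4Q, so Q* = 9 and P* = 93.
PS is the area between P* and the supply curve from 0 to Q*: (1/2)(9)(36) = 162.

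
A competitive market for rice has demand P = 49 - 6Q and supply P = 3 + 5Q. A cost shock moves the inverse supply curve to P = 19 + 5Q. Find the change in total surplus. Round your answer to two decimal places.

-55.27

Initial equilibrium: Q_0 = 4.1818, P_0 = 23.9091; CS_0 = (1/2)(4.1818)(25.0909) = 52.4628, PS_0 = (1/2)(4.1818)(20.9091) = 43.719.
New equilibrium: 49 - 6Q = 19 + 5Q gives Q_1 = 2.7273, P_1 = 32.6364; CS_1 = 22.314, PS_1 = 18.595.
Change in total surplus = (22.314 + 18.595) - (52.4628 + 43.719) = -55.2727.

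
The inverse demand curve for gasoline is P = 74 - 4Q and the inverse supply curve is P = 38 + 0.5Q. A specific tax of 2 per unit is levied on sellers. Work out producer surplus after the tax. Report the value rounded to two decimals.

Without the tax, 74 - 4Q = 38 + 0.5Q so Q* = 8 and P* = 42.
A tax on sellers shifts supply up by 2: 74 - 4Q = 38 + 0.5Q + 2, so Q_t = 7.5556. Buyers pay P_b = 43.7778; sellers receive P_s = P_b - 2 = 41.7778.
PS = (1/2)(Q_t)(P_s - 38) = (1/2)(7.5556)(3.7778) = 14.2716.

14.27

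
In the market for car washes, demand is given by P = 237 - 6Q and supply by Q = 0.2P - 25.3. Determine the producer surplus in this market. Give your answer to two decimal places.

252.28

Rewriting supply in inverse form: P = 126.5 + 5Q.
Setting demand equal to supply, 110.5 = 11Q, so Q* = 10.0455 and P* = 176.7273.
The supply curve's price intercept is 126.5, so PS = (1/2)(Q*)(P* - 126.5) = (1/2)(10.0455)(50.2273) = 252.2779.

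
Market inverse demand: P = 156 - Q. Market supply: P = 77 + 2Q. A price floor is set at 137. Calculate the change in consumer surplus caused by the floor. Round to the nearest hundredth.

Free-market equilibrium: 156 - Q = 77 + 2Q gives Q* = 26.3333, P* = 129.6667.
At the floor price 137, quantity demanded is (156 - 137)/1 = 19; demand is the short side, so Q = 19 trades at P = 137.
CS goes from (1/2)(26.3333)(26.3333) = 346.7222 to 180.5 (computed as (156 - 137)(19) - (1/2)(1)(19)^2), a change of -166.2222.

-166.22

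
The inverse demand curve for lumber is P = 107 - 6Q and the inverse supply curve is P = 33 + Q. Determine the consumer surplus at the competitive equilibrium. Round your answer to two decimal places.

335.27

Setting demand equal to supply, 74 = 7Q, so Q* = 10.5714 and P* = 43.5714.
Consumer surplus is the triangle under demand above P*: (1/2)(10.5714)(107 - 43.5714) = (1/2)(10.5714)(63.4286) = 335.2653.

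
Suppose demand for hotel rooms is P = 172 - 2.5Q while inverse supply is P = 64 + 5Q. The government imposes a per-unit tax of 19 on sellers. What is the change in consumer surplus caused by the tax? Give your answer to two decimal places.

Without the tax, 172 - 2.5Q = 64 + 5Q so Q* = 14.4 and P* = 136.
With the tax, sellers need 19 more per unit: 172 - 2.5Q = 64 + 5Q + 19, so Q_t = 11.8667. Buyers pay P_b = 142.3333; sellers receive P_s = P_b - 19 = 123.3333.
CS falls from (1/2)(14.4)(36) = 259.2 to (1/2)(11.8667)(29.6667) = 176.0222, a change of -83.1778.

-83.18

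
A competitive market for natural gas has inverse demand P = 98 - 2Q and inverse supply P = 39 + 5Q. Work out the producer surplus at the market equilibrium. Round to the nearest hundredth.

Setting demand equal to supply, 59 = 7Q, so Q* = 8.4286 and P* = 81.1429.
PS is the area between P* and the supply curve from 0 to Q*: (1/2)(8.4286)(42.1429) = 177.602.

177.60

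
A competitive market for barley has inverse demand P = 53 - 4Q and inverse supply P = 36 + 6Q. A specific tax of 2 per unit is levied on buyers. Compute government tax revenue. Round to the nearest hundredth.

Pre-tax equilibrium: 53 - 4Q = 36 + 6Q gives Q* = 1.7, P* = 46.2.
A tax on buyers shifts demand down by 2: (53 - 2) - 4Q = 36 + 6Q, so Q_t = 1.5. Buyers pay P_b = 47; sellers receive P_s = P_b - 2 = 45.
Revenue is the tax times quantity traded: 2 x 1.5 = 3.

3.00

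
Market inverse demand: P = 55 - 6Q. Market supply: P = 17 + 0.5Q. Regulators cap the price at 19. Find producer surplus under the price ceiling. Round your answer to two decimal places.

Free-market equilibrium: 55 - 6Q = 17 + 0.5Q gives Q* = 5.8462, P* = 19.9231.
At the ceiling price 19, quantity supplied is (19 - 17)/0.5 = 4; supply is the short side, so Q = 4 trades at P = 19.
PS is the triangle above supply below 19: (1/2)(4)(19 - 17) = 4.

4.00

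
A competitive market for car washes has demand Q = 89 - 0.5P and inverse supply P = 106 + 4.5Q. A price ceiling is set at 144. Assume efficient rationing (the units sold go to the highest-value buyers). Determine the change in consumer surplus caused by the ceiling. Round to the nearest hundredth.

Rewriting demand in inverse form: P = 178 - 2Q.
Free-market equilibrium: 178 - 2Q = 106 + 4.5Q gives Q* = 11.0769, P* = 155.8462.
At the ceiling price 144, quantity supplied is (144 - 106)/4.5 = 8.4444; supply is the short side, so Q = 8.4444 trades at P = 144.
CS goes from (1/2)(11.0769)(22.1538) = 122.6982 to 215.8025 (computed as (178 - 144)(8.4444) - (1/2)(2)(8.4444)^2), a change of 93.1042.

93.10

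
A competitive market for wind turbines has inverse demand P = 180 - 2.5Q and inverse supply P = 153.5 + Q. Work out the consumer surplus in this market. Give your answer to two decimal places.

Setting demand equal to supply, 26.5 = 3.5Q, so Q* = 7.5714 and P* = 161.0714.
The demand choke price is 180, so CS = (1/2)(Q*)(180 - P*) = (1/2)(7.5714)(18.9286) = 71.6582.

71.66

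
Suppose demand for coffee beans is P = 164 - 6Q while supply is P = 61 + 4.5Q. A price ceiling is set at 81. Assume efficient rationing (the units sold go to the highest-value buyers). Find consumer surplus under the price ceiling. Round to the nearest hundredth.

Without the control, 164 - 6Q = 61 + 4.5Q so Q* = 9.8095 and P* = 105.1429.
At the ceiling price 81, quantity supplied is (81 - 61)/4.5 = 4.4444; supply is the short side, so Q = 4.4444 trades at P = 81.
The demand price at Q = 4.4444 is 137.3333. CS is the trapezoid between demand and 81 over [0, 4.4444]: (1/2)[(164 - 81) + (137.3333 - 81)](4.4444) = 309.6296.

309.63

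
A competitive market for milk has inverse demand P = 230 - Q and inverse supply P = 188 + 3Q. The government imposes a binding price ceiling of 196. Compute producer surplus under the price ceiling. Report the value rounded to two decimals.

Without the control, 230 - Q = 188 + 3Q so Q* = 10.5 and P* = 219.5.
At P = 196, sellers supply (196 - 188)/3 = 2.6667 while buyers want more, so the quantity traded is 2.6667 at price 196.
PS is the triangle above supply below 196: (1/2)(2.6667)(196 - 188) = 10.6667.

10.67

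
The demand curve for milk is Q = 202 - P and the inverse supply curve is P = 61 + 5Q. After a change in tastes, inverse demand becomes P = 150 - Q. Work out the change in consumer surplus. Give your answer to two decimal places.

Rewriting demand in inverse form: P = 202 - Q.
Initial equilibrium: Q_0 = 23.5, P_0 = 178.5; CS_0 = (1/2)(23.5)(23.5) = 276.125, PS_0 = (1/2)(23.5)(117.5) = 1380.625.
New equilibrium: 150 - Q = 61 + 5Q gives Q_1 = 14.8333, P_1 = 135.1667; CS_1 = 110.0139, PS_1 = 550.0694.
Change in consumer surplus = 110.0139 - 276.125 = -166.1111.

-166.11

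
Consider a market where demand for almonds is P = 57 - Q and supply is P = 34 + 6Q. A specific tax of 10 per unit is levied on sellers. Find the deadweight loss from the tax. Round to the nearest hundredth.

Pre-tax equilibrium: 57 - Q = 34 + 6Q gives Q* = 3.2857, P* = 53.7143.
A tax on sellers shifts supply up by 10: 57 - Q = 34 + 6Q + 10, so Q_t = 1.8571. Buyers pay P_b = 55.1429; sellers receive P_s = P_b - 10 = 45.1429.
Deadweight loss is the triangle between the curves from Q_t to Q*: (1/2)(3.2857 - 1.8571)(10) = 7.1429.

7.14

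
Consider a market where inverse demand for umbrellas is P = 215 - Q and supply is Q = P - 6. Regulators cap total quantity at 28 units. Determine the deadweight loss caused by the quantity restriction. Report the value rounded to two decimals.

5852.25

Rewriting supply in inverse form: P = 6 + Q.
Without the quota, 215 - Q = 6 + Q gives Q* = 104.5.
At Q = 28 the demand price is 215 - (28) = 187 and the supply price is 6 + (28) = 34.
Deadweight loss is the triangle between the curves from 28 to 104.5: (1/2)(187 - 34)(104.5 - 28) = 5852.25.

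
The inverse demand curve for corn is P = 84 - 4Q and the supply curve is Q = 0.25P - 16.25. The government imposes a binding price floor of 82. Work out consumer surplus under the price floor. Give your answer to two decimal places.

Rewriting supply in inverse form: P = 65 + 4Q.
Without the control, 84 - 4Q = 65 + 4Q so Q* = 2.375 and P* = 74.5.
At P = 82, buyers demand (84 - 82)/4 = 0.5 while sellers would supply more, so the quantity traded is 0.5 at price 82.
CS is the triangle under demand above 82: (1/2)(0.5)(84 - 82) = 0.5.

0.50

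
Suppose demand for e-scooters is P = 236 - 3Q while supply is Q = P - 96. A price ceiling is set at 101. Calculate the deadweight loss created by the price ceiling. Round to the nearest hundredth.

1800.00

Rewriting supply in inverse form: P = 96 + Q.
Free-market equilibrium: 236 - 3Q = 96 + Q gives Q* = 35, P* = 131.
At P = 101, sellers supply (101 - 96)/1 = 5 while buyers want more, so the quantity traded is 5 at price 101.
At Q = 5 the demand price is 221 and the supply price is 101. Deadweight loss is the triangle between the curves from 5 to 35: (1/2)(221 - 101)(35 - 5) = 1800.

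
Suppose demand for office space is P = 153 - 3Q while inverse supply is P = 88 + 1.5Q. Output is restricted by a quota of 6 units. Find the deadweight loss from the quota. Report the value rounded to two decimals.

160.44

Unrestricted equilibrium: Q* = (153 - 88)/(3 + 1.5) = 14.4444.
At Q = 6 the demand price is 153 - 3(6) = 135 and the supply price is 88 + 1.5(6) = 97.
Deadweight loss is the triangle between the curves from 6 to 14.4444: (1/2)(135 - 97)(14.4444 - 6) = 160.4444.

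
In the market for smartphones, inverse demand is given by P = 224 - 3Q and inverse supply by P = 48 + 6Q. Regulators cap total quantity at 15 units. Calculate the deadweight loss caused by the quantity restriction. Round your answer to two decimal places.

Unrestricted equilibrium: Q* = (224 - 48)/(3 + 6) = 19.5556.
At Q = 15 the demand price is 224 - 3(15) = 179 and the supply price is 48 + 6(15) = 138.
DWL = (1/2)(gap between curves at 15) x (Q* - 15) = (1/2)(41)(4.5556) = 93.3889.

93.39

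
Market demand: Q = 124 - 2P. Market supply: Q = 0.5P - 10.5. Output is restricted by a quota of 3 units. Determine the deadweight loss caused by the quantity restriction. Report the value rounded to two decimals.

Rewriting demand in inverse form: P = 62 - 0.5Q.
Rewriting supply in inverse form: P = 21 + 2Q.
Unrestricted equilibrium: Q* = (62 - 21)/(0.5 + 2) = 16.4.
At Q = 3 the demand price is 62 - 0.5(3) = 60.5 and the supply price is 21 + 2(3) = 27.
Deadweight loss is the triangle between the curves from 3 to 16.4: (1/2)(60.5 - 27)(16.4 - 3) = 224.45.

224.45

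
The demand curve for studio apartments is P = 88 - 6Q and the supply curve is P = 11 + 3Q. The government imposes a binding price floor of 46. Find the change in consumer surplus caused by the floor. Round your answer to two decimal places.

Without the control, 88 - 6Q = 11 + 3Q so Q* = 8.5556 and P* = 36.6667.
At the floor price 46, quantity demanded is (88 - 46)/6 = 7; demand is the short side, so Q = 7 trades at P = 46.
CS goes from (1/2)(8.5556)(51.3333) = 219.5926 to 147 (computed as (88 - 46)(7) - (1/2)(6)(7)^2), a change of -72.5926.

-72.59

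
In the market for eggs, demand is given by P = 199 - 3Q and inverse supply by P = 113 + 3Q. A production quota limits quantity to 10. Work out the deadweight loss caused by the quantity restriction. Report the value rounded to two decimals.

Unrestricted equilibrium: Q* = (199 - 113)/(3 + 3) = 14.3333.
At Q = 10 the demand price is 199 - 3(10) = 169 and the supply price is 113 + 3(10) = 143.
DWL = (1/2)(gap between curves at 10) x (Q* - 10) = (1/2)(26)(4.3333) = 56.3333.

56.33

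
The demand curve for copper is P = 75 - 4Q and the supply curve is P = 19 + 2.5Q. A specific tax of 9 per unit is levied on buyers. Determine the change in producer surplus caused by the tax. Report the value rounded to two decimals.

Pre-tax equilibrium: 75 - 4Q = 19 + 2.5Q gives Q* = 8.6154, P* = 40.5385.
With the tax, buyers' net willingness to pay falls by 9: (75 - 9) - 4Q = 19 + 2.5Q, so Q_t = 7.2308. Buyers pay P_b = 46.0769; sellers receive P_s = P_b - 9 = 37.0769.
Producers lose the trapezoid between P_s and P* out to Q_t plus the triangle from Q_t to Q*: change in PS = 65.355 - 92.7811 = -27.426.

-27.43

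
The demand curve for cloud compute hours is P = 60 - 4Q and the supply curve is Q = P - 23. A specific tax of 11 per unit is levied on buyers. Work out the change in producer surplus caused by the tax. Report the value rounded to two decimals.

Rewriting supply in inverse form: P = 23 + Q.
Without the tax, 60 - 4Q = 23 + Q so Q* = 7.4 and P* = 30.4.
With the tax, buyers' net willingness to pay falls by 11: (60 - 11) - 4Q = 23 + Q, so Q_t = 5.2. Buyers pay P_b = 39.2; sellers receive P_s = P_b - 11 = 28.2.
PS falls from (1/2)(7.4)(7.4) = 27.38 to (1/2)(5.2)(5.2) = 13.52, a change of -13.86.

-13.86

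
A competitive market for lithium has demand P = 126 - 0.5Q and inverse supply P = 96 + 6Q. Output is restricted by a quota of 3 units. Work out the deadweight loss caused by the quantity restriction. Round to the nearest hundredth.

Without the quota, 126 - 0.5Q = 96 + 6Q gives Q* = 4.6154.
At Q = 3 the demand price is 126 - 0.5(3) = 124.5 and the supply price is 96 + 6(3) = 114.
DWL = (1/2)(gap between curves at 3) x (Q* - 3) = (1/2)(10.5)(1.6154) = 8.4808.

8.48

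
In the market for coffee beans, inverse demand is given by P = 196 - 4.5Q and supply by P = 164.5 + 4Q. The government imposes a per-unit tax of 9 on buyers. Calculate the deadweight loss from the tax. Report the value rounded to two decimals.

Without the tax, 196 - 4.5Q = 164.5 + 4Q so Q* = 3.7059 and P* = 179.3235.
With the tax, buyers' net willingness to pay falls by 9: (196 - 9) - 4.5Q = 164.5 + 4Q, so Q_t = 2.6471. Buyers pay P_b = 184.0882; sellers receive P_s = P_b - 9 = 175.0882.
The welfare triangle lost has base Q* - Q_t = 1.0588 and height t = 9, so DWL = (1/2)(1.0588)(9) = 4.7647.

4.76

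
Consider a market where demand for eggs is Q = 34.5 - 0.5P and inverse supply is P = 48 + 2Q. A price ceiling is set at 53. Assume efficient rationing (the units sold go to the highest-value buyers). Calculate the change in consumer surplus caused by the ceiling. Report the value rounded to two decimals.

Rewriting demand in inverse form: P = 69 - 2Q.
Free-market equilibrium: 69 - 2Q = 48 + 2Q gives Q* = 5.25, P* = 58.5.
At P = 53, sellers supply (53 - 48)/2 = 2.5 while buyers want more, so the quantity traded is 2.5 at price 53.
CS goes from (1/2)(5.25)(10.5) = 27.5625 to 33.75 (computed as (69 - 53)(2.5) - (1/2)(2)(2.5)^2), a change of 6.1875.

6.19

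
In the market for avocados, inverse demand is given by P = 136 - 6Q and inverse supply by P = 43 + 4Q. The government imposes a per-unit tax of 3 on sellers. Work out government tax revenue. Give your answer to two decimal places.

Pre-tax equilibrium: 136 - 6Q = 43 + 4Q gives Q* = 9.3, P* = 80.2.
With the tax, sellers need 3 more per unit: 136 - 6Q = 43 + 4Q + 3, so Q_t = 9. Buyers pay P_b = 82; sellers receive P_s = P_b - 3 = 79.
Tax revenue = t x Q_t = 3 x 9 = 27.

27.00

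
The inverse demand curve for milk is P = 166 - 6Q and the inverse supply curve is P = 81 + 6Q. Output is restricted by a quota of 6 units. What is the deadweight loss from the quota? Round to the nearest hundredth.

7.04

Unrestricted equilibrium: Q* = (166 - 81)/(6 + 6) = 7.0833.
At Q = 6 the demand price is 166 - 6(6) = 130 and the supply price is 81 + 6(6) = 117.
Deadweight loss is the triangle between the curves from 6 to 7.0833: (1/2)(130 - 117)(7.0833 - 6) = 7.0417.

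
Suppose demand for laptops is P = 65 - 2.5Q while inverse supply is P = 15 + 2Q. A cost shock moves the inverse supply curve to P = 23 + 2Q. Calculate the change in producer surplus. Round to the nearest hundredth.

Initial equilibrium: Q_0 = 11.1111, P_0 = 37.2222; CS_0 = (1/2)(11.1111)(27.7778) = 154.321, PS_0 = (1/2)(11.1111)(22.2222) = 123.4568.
New equilibrium: 65 - 2.5Q = 23 + 2Q gives Q_1 = 9.3333, P_1 = 41.6667; CS_1 = 108.8889, PS_1 = 87.1111.
Change in producer surplus = 87.1111 - 123.4568 = -36.3457.

-36.35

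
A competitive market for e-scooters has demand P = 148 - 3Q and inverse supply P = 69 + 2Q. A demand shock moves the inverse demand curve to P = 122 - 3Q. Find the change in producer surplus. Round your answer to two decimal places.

-137.28

Initial equilibrium: Q_0 = 15.8, P_0 = 100.6; CS_0 = (1/2)(15.8)(47.4) = 374.46, PS_0 = (1/2)(15.8)(31.6) = 249.64.
New equilibrium: 122 - 3Q = 69 + 2Q gives Q_1 = 10.6, P_1 = 90.2; CS_1 = 168.54, PS_1 = 112.36.
Change in producer surplus = 112.36 - 249.64 = -137.28.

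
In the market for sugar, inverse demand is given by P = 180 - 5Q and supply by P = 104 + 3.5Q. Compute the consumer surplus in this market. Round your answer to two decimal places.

Equilibrium: 180 - 5Q = 104 + 3.5Q, so Q* = 8.9412 and P* = 135.2941.
CS is the area between the demand curve and P* from 0 to Q*: (1/2)(8.9412)(44.7059) = 199.8616.

199.86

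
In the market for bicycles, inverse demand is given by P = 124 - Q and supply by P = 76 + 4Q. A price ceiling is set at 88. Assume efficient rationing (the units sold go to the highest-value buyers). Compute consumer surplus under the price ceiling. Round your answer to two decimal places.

103.50

Free-market equilibrium: 124 - Q = 76 + 4Q gives Q* = 9.6, P* = 114.4.
At the ceiling price 88, quantity supplied is (88 - 76)/4 = 3; supply is the short side, so Q = 3 trades at P = 88.
The demand price at Q = 3 is 121. CS is the trapezoid between demand and 88 over [0, 3]: (1/2)[(124 - 88) + (121 - 88)](3) = 103.5.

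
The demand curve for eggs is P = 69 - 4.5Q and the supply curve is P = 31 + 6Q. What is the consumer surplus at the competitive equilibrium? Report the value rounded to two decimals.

Setting demand equal to supply, 38 = 10.5Q, so Q* = 3.619 and P* = 52.7143.
CS is the area between the demand curve and P* from 0 to Q*: (1/2)(3.619)(16.2857) = 29.4694.

29.47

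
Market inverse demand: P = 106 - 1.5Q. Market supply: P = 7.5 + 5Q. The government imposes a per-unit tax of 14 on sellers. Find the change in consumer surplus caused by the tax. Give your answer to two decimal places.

-45.48

Without the tax, 106 - 1.5Q = 7.5 + 5Q so Q* = 15.1538 and P* = 83.2692.
With the tax, sellers need 14 more per unit: 106 - 1.5Q = 7.5 + 5Q + 14, so Q_t = 13. Buyers pay P_b = 86.5; sellers receive P_s = P_b - 14 = 72.5.
CS falls from (1/2)(15.1538)(22.7308) = 172.2293 to (1/2)(13)(19.5) = 126.75, a change of -45.4793.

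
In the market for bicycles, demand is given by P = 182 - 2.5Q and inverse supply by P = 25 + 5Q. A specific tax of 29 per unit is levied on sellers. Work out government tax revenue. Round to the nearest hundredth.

Without the tax, 182 - 2.5Q = 25 + 5Q so Q* = 20.9333 and P* = 129.6667.
With the tax, sellers need 29 more per unit: 182 - 2.5Q = 25 + 5Q + 29, so Q_t = 17.0667. Buyers pay P_b = 139.3333; sellers receive P_s = P_b - 29 = 110.3333.
Revenue is the tax times quantity traded: 29 x 17.0667 = 494.9333.

494.93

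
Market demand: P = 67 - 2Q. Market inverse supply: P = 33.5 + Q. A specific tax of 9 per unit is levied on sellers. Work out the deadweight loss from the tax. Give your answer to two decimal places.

13.50

Pre-tax equilibrium: 67 - 2Q = 33.5 + Q gives Q* = 11.1667, P* = 44.6667.
With the tax, sellers need 9 more per unit: 67 - 2Q = 33.5 + Q + 9, so Q_t = 8.1667. Buyers pay P_b = 50.6667; sellers receive P_s = P_b - 9 = 41.6667.
The welfare triangle lost has base Q* - Q_t = 3 and height t = 9, so DWL = (1/2)(3)(9) = 13.5.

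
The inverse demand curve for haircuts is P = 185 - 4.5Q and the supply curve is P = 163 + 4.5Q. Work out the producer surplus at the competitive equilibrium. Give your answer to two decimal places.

13.44

Set 185 - 4.5Q = 163 + 4.5Q, which gives 22 = 9Q, so Q* = 2.4444 and P* = 185 - 4.5(2.4444) = 174.
Producer surplus is the triangle above supply below P*: (1/2)(2.4444)(174 - 163) = (1/2)(2.4444)(11) = 13.4444.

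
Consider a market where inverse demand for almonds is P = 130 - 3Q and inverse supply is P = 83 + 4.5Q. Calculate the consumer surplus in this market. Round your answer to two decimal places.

58.91

Setting demand equal to supply, 47 = 7.5Q, so Q* = 6.2667 and P* = 111.2.
The demand choke price is 130, so CS = (1/2)(Q*)(130 - P*) = (1/2)(6.2667)(18.8) = 58.9067.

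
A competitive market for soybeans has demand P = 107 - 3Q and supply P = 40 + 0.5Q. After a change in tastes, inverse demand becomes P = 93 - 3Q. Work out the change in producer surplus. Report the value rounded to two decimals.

Initial equilibrium: Q_0 = 19.1429, P_0 = 49.5714; CS_0 = (1/2)(19.1429)(57.4286) = 549.6735, PS_0 = (1/2)(19.1429)(9.5714) = 91.6122.
New equilibrium: 93 - 3Q = 40 + 0.5Q gives Q_1 = 15.1429, P_1 = 47.5714; CS_1 = 343.9592, PS_1 = 57.3265.
Change in producer surplus = 57.3265 - 91.6122 = -34.2857.

-34.29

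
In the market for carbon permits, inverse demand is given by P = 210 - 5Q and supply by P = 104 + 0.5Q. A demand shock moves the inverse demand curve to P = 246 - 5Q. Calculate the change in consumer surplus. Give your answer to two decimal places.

Initial equilibrium: Q_0 = 19.2727, P_0 = 113.6364; CS_0 = (1/2)(19.2727)(96.3636) = 928.595, PS_0 = (1/2)(19.2727)(9.6364) = 92.8595.
New equilibrium: 246 - 5Q = 104 + 0.5Q gives Q_1 = 25.8182, P_1 = 116.9091; CS_1 = 1666.4463, PS_1 = 166.6446.
Change in consumer surplus = 1666.4463 - 928.595 = 737.8512.

737.85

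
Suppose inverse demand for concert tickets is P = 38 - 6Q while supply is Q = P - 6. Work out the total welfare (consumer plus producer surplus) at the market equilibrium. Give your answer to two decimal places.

73.14

Rewriting supply in inverse form: P = 6 + Q.
Equilibrium: 38 - 6Q = 6 + Q, so Q* = 4.5714 and P* = 10.5714.
Total surplus is the full triangle between the curves from 0 to Q*: (1/2)(4.5714)(38 - 6) = 73.1429.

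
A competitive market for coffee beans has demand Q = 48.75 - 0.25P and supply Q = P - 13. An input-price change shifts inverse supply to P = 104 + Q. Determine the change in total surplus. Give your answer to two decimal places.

-2484.30

Rewriting demand in inverse form: P = 195 - 4Q.
Rewriting supply in inverse form: P = 13 + Q.
Initial equilibrium: Q_0 = 36.4, P_0 = 49.4; CS_0 = (1/2)(36.4)(145.6) = 2649.92, PS_0 = (1/2)(36.4)(36.4) = 662.48.
New equilibrium: 195 - 4Q = 104 + Q gives Q_1 = 18.2, P_1 = 122.2; CS_1 = 662.48, PS_1 = 165.62.
Change in total surplus = (662.48 + 165.62) - (2649.92 + 662.48) = -2484.3.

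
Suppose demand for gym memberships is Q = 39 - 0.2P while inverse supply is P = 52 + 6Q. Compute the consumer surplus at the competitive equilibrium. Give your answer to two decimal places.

422.50

Rewriting demand in inverse form: P = 195 - 5Q.
Setting demand equal to supply, 143 = 11Q, so Q* = 13 and P* = 130.
Consumer surplus is the triangle under demand above P*: (1/2)(13)(195 - 130) = (1/2)(13)(65) = 422.5.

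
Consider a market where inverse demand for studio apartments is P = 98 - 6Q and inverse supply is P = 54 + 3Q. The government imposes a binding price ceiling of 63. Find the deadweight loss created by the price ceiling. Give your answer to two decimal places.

Without the control, 98 - 6Q = 54 + 3Q so Q* = 4.8889 and P* = 68.6667.
At the ceiling price 63, quantity supplied is (63 - 54)/3 = 3; supply is the short side, so Q = 3 trades at P = 63.
At Q = 3 the demand price is 80 and the supply price is 63. Deadweight loss is the triangle between the curves from 3 to 4.8889: (1/2)(80 - 63)(4.8889 - 3) = 16.0556.

16.06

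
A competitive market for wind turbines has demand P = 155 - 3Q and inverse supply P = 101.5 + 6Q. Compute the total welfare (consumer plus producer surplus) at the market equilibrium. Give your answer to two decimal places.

159.01

Set 155 - 3Q = 101.5 + 6Q, which gives 53.5 = 9Q, so Q* = 5.9444 and P* = 155 - 3(5.9444) = 137.1667.
Total surplus is the full triangle between the curves from 0 to Q*: (1/2)(5.9444)(155 - 101.5) = 159.0139.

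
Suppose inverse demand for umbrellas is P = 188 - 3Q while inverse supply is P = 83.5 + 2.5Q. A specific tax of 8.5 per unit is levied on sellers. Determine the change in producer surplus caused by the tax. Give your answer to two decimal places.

Pre-tax equilibrium: 188 - 3Q = 83.5 + 2.5Q gives Q* = 19, P* = 131.
A tax on sellers shifts supply up by 8.5: 188 - 3Q = 83.5 + 2.5Q + 8.5, so Q_t = 17.4545. Buyers pay P_b = 135.6364; sellers receive P_s = P_b - 8.5 = 127.1364.
Producers lose the trapezoid between P_s and P* out to Q_t plus the triangle from Q_t to Q*: change in PS = 380.8264 - 451.25 = -70.4236.

-70.42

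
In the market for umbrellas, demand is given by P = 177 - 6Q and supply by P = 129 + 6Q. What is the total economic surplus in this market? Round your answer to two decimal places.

96.00

Setting demand equal to supply, 48 = 12Q, so Q* = 4 and P* = 153.
Total surplus is the full triangle between the curves from 0 to Q*: (1/2)(4)(177 - 129) = 96.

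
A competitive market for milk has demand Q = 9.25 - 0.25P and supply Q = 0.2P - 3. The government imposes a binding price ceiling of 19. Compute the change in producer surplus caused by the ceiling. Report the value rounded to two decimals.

Rewriting demand in inverse form: P = 37 - 4Q.
Rewriting supply in inverse form: P = 15 + 5Q.
Without the control, 37 - 4Q = 15 + 5Q so Q* = 2.4444 and P* = 27.2222.
At P = 19, sellers supply (19 - 15)/5 = 0.8 while buyers want more, so the quantity traded is 0.8 at price 19.
PS goes from (1/2)(2.4444)(12.2222) = 14.9383 to 1.6 (computed as (19 - 15)(0.8) - (1/2)(5)(0.8)^2), a change of -13.3383.

-13.34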